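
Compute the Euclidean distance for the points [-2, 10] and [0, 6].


d = sqrt(sum of squared differences). (-2-0)^2=4, (10-6)^2=16. Sum = 20.

sqrt(20)


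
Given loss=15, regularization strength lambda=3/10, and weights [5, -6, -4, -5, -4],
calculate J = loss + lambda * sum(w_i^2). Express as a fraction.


L2 sq norm = sum(w^2) = 118. J = 15 + 3/10 * 118 = 252/5.

252/5


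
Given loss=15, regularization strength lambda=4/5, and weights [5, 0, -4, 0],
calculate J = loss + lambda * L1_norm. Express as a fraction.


L1 norm = sum(|w|) = 9. J = 15 + 4/5 * 9 = 111/5.

111/5


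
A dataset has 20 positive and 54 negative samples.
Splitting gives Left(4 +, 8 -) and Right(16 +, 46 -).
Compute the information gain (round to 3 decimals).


H(parent) = 0.8419. H(left) = 0.9183, H(right) = 0.8238. Weighted = (12/74)*0.9183 + (62/74)*0.8238 = 0.8391. IG = 0.8419 - 0.8391 = 0.0028, which rounds to 0.003.

0.003


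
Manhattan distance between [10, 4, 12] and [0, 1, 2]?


d = sum of absolute differences: |10-0|=10 + |4-1|=3 + |12-2|=10 = 23.

23


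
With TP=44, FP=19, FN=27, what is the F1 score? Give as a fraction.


Precision = 44/63 = 44/63. Recall = 44/71 = 44/71. F1 = 2*P*R/(P+R) = 44/67.

44/67


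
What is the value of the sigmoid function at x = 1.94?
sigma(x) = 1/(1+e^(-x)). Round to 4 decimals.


sigma(1.94) = 1/(1+e^(-1.94)) = 1/(1+0.143704) = 1/1.143704 = 0.8744.

0.8744


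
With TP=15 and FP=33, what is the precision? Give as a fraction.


Precision = TP / (TP + FP) = 15 / 48 = 5/16.

5/16


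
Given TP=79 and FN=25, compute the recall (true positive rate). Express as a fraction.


Recall = TP / (TP + FN) = 79 / 104 = 79/104.

79/104


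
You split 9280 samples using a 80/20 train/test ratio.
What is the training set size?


Test set = 9280 * 20% = 1856. Training set = 9280 - 1856 = 7424.

7424


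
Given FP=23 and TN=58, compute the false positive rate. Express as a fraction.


FPR = FP / (FP + TN) = 23 / 81 = 23/81.

23/81


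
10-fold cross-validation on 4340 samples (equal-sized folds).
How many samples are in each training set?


Each validation fold has 4340/10 = 434 samples. Training set = 4340 - 434 = 3906.

3906


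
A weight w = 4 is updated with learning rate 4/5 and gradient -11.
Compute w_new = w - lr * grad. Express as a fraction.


w_new = 4 - 4/5 * -11 = 4 - -44/5 = 64/5.

64/5


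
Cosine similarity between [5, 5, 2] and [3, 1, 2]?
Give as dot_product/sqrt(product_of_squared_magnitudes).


dot = 24. |a|^2 = 54, |b|^2 = 14. cos = 24/sqrt(756).

24/sqrt(756)


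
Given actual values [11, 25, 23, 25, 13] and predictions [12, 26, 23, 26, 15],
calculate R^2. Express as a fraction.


Mean(y) = 97/5. SS_res = 7. SS_tot = 936/5. R^2 = 1 - 7/(936/5) = 901/936.

901/936


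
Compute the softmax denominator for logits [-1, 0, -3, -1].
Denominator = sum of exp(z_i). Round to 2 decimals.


Denom = e^-1=0.3679 + e^0=1.0000 + e^-3=0.0498 + e^-1=0.3679. Sum = 1.7856, which rounds to 1.79.

1.79


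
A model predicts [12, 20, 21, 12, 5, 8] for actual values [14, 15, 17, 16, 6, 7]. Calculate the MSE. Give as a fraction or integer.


MSE = (1/6) * ((14-12)^2=4 + (15-20)^2=25 + (17-21)^2=16 + (16-12)^2=16 + (6-5)^2=1 + (7-8)^2=1). Sum = 63. MSE = 21/2.

21/2


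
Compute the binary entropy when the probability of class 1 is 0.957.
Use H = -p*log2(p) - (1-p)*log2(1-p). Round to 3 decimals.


H = -0.957*log2(0.957) - 0.043*log2(0.043) = 0.256.

0.256


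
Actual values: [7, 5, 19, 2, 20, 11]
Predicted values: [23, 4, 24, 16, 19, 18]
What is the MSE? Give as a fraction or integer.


MSE = (1/6) * ((7-23)^2=256 + (5-4)^2=1 + (19-24)^2=25 + (2-16)^2=196 + (20-19)^2=1 + (11-18)^2=49). Sum = 528. MSE = 88.

88


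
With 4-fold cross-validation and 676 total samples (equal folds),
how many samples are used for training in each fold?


Each validation fold has 676/4 = 169 samples. Training set = 676 - 169 = 507.

507


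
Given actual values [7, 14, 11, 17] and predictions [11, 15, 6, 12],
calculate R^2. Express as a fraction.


Mean(y) = 49/4. SS_res = 67. SS_tot = 219/4. R^2 = 1 - 67/(219/4) = -49/219.

-49/219


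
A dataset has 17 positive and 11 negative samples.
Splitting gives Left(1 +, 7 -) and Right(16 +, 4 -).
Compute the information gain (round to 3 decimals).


H(parent) = 0.9666. H(left) = 0.5436, H(right) = 0.7219. Weighted = (8/28)*0.5436 + (20/28)*0.7219 = 0.6710. IG = 0.9666 - 0.6710 = 0.2956, which rounds to 0.296.

0.296


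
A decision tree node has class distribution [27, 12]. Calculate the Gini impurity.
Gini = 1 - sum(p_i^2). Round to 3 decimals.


Total = 39. Proportions: 27/39, 12/39. sum(p_i^2) = 0.5740. Gini = 1 - 0.5740 = 0.4260, which rounds to 0.426.

0.426


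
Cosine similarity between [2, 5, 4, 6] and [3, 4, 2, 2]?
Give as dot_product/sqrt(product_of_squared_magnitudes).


dot = 46. |a|^2 = 81, |b|^2 = 33. cos = 46/sqrt(2673).

46/sqrt(2673)


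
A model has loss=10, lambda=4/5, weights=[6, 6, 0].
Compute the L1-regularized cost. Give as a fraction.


L1 norm = sum(|w|) = 12. J = 10 + 4/5 * 12 = 98/5.

98/5


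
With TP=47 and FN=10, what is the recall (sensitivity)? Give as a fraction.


Recall = TP / (TP + FN) = 47 / 57 = 47/57.

47/57


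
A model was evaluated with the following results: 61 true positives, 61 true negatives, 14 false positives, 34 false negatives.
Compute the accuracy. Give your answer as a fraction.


Accuracy = (TP + TN) / (TP + TN + FP + FN) = (61 + 61) / 170 = 61/85.

61/85


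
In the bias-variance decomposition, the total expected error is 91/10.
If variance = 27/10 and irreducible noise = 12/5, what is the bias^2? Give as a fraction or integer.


Total error = bias^2 + variance + irreducible noise. So bias^2 = 91/10 - 27/10 - 12/5 = 4.

4


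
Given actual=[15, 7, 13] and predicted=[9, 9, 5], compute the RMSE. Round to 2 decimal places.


MSE = 34.6667. RMSE = sqrt(34.6667) = 5.89.

5.89


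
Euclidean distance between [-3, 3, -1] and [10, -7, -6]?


d = sqrt(sum of squared differences). (-3-10)^2=169, (3--7)^2=100, (-1--6)^2=25. Sum = 294.

sqrt(294)


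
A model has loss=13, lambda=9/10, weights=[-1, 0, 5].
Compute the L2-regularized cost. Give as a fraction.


L2 sq norm = sum(w^2) = 26. J = 13 + 9/10 * 26 = 182/5.

182/5


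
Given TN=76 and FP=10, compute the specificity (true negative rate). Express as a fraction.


Specificity = TN / (TN + FP) = 76 / 86 = 38/43.

38/43


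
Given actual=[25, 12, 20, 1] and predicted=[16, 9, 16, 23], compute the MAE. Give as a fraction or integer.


MAE = (1/4) * (|25-16|=9 + |12-9|=3 + |20-16|=4 + |1-23|=22). Sum = 38. MAE = 19/2.

19/2


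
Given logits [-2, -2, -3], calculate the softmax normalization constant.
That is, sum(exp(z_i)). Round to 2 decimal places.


Denom = e^-2=0.1353 + e^-2=0.1353 + e^-3=0.0498. Sum = 0.3204, which rounds to 0.32.

0.32


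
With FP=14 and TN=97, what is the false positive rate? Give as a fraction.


FPR = FP / (FP + TN) = 14 / 111 = 14/111.

14/111


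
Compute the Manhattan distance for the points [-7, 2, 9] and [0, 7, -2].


d = sum of absolute differences: |-7-0|=7 + |2-7|=5 + |9--2|=11 = 23.

23


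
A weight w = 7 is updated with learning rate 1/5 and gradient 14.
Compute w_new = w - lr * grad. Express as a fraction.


w_new = 7 - 1/5 * 14 = 7 - 14/5 = 21/5.

21/5


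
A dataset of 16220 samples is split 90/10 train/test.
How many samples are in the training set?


Test set = 16220 * 10% = 1622. Training set = 16220 - 1622 = 14598.

14598


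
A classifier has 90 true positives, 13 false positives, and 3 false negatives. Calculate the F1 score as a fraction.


Precision = 90/103 = 90/103. Recall = 90/93 = 30/31. F1 = 2*P*R/(P+R) = 45/49.

45/49


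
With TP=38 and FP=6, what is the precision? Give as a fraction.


Precision = TP / (TP + FP) = 38 / 44 = 19/22.

19/22


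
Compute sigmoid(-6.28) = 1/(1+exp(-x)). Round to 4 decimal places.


sigma(-6.28) = 1/(1+e^(6.28)) = 1/(1+533.788664) = 1/534.788664 = 0.0019.

0.0019


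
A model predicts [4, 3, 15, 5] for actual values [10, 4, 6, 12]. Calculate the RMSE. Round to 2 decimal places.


MSE = 41.7500. RMSE = sqrt(41.7500) = 6.46.

6.46


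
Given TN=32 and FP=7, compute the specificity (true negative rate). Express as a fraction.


Specificity = TN / (TN + FP) = 32 / 39 = 32/39.

32/39


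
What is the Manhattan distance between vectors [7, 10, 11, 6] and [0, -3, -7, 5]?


d = sum of absolute differences: |7-0|=7 + |10--3|=13 + |11--7|=18 + |6-5|=1 = 39.

39


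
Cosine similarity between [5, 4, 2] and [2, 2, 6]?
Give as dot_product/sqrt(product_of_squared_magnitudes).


dot = 30. |a|^2 = 45, |b|^2 = 44. cos = 30/sqrt(1980).

30/sqrt(1980)


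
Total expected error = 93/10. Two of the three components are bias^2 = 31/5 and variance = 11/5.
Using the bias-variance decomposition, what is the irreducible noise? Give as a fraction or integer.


Total error = bias^2 + variance + irreducible noise. So irreducible noise = 93/10 - 31/5 - 11/5 = 9/10.

9/10


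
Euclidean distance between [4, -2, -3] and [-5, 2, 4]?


d = sqrt(sum of squared differences). (4--5)^2=81, (-2-2)^2=16, (-3-4)^2=49. Sum = 146.

sqrt(146)


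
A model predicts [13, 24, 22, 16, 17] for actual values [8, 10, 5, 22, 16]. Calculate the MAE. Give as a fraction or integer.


MAE = (1/5) * (|8-13|=5 + |10-24|=14 + |5-22|=17 + |22-16|=6 + |16-17|=1). Sum = 43. MAE = 43/5.

43/5


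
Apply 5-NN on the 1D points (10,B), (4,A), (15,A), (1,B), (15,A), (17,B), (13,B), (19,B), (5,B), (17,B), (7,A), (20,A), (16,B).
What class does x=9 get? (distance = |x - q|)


Distances: |10-9|=1, |4-9|=5, |15-9|=6, |1-9|=8, |15-9|=6, |17-9|=8, |13-9|=4, |19-9|=10, |5-9|=4, |17-9|=8, |7-9|=2, |20-9|=11, |16-9|=7. 5 nearest: (10,B), (7,A), (13,B), (5,B), (4,A). Counts: {'B': 3, 'A': 2}. Majority class: B.

B


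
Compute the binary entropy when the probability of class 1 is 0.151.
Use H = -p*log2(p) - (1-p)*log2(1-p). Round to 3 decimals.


H = -0.151*log2(0.151) - 0.849*log2(0.849) = 0.612.

0.612


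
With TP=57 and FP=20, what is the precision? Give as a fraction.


Precision = TP / (TP + FP) = 57 / 77 = 57/77.

57/77


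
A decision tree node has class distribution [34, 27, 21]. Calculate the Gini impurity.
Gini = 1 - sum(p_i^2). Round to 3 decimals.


Total = 82. Proportions: 34/82, 27/82, 21/82. sum(p_i^2) = 0.3459. Gini = 1 - 0.3459 = 0.6541, which rounds to 0.654.

0.654


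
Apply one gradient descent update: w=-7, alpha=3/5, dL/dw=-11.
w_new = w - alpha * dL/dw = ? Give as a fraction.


w_new = -7 - 3/5 * -11 = -7 - -33/5 = -2/5.

-2/5


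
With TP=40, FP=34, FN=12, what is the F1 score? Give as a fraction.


Precision = 40/74 = 20/37. Recall = 40/52 = 10/13. F1 = 2*P*R/(P+R) = 40/63.

40/63


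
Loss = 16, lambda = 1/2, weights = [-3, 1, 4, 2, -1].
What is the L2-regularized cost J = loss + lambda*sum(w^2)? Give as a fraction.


L2 sq norm = sum(w^2) = 31. J = 16 + 1/2 * 31 = 63/2.

63/2


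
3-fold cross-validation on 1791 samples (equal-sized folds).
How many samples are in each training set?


Each validation fold has 1791/3 = 597 samples. Training set = 1791 - 597 = 1194.

1194


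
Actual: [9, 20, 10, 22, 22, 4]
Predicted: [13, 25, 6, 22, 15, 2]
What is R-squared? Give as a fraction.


Mean(y) = 29/2. SS_res = 110. SS_tot = 607/2. R^2 = 1 - 110/(607/2) = 387/607.

387/607


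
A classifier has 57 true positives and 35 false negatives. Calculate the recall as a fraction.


Recall = TP / (TP + FN) = 57 / 92 = 57/92.

57/92


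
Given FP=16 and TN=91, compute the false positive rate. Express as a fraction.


FPR = FP / (FP + TN) = 16 / 107 = 16/107.

16/107


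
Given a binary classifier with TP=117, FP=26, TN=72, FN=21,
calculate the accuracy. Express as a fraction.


Accuracy = (TP + TN) / (TP + TN + FP + FN) = (117 + 72) / 236 = 189/236.

189/236


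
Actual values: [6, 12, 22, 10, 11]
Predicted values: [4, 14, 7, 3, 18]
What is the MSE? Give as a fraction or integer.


MSE = (1/5) * ((6-4)^2=4 + (12-14)^2=4 + (22-7)^2=225 + (10-3)^2=49 + (11-18)^2=49). Sum = 331. MSE = 331/5.

331/5


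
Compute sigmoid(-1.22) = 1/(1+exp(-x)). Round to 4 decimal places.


sigma(-1.22) = 1/(1+e^(1.22)) = 1/(1+3.387188) = 1/4.387188 = 0.2279.

0.2279


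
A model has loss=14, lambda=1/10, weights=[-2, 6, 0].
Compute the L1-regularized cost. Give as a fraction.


L1 norm = sum(|w|) = 8. J = 14 + 1/10 * 8 = 74/5.

74/5


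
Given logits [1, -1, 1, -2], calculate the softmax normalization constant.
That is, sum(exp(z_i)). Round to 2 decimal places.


Denom = e^1=2.7183 + e^-1=0.3679 + e^1=2.7183 + e^-2=0.1353. Sum = 5.9398, which rounds to 5.94.

5.94


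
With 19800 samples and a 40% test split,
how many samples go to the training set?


Test set = 19800 * 40% = 7920. Training set = 19800 - 7920 = 11880.

11880


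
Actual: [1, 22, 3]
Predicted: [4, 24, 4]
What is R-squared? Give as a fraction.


Mean(y) = 26/3. SS_res = 14. SS_tot = 806/3. R^2 = 1 - 14/(806/3) = 382/403.

382/403


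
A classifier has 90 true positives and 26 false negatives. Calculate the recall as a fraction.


Recall = TP / (TP + FN) = 90 / 116 = 45/58.

45/58


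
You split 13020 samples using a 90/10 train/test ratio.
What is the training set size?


Test set = 13020 * 10% = 1302. Training set = 13020 - 1302 = 11718.

11718


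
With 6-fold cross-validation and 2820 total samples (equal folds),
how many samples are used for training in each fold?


Each validation fold has 2820/6 = 470 samples. Training set = 2820 - 470 = 2350.

2350


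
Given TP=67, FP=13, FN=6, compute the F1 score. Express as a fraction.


Precision = 67/80 = 67/80. Recall = 67/73 = 67/73. F1 = 2*P*R/(P+R) = 134/153.

134/153


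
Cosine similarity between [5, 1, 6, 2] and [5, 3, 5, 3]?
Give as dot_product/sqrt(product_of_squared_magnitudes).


dot = 64. |a|^2 = 66, |b|^2 = 68. cos = 64/sqrt(4488).

64/sqrt(4488)


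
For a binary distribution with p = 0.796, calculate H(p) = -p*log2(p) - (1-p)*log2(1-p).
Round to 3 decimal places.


H = -0.796*log2(0.796) - 0.204*log2(0.204) = 0.730.

0.730


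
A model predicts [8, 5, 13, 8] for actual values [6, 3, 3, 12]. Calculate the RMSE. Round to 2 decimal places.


MSE = 31.0000. RMSE = sqrt(31.0000) = 5.57.

5.57


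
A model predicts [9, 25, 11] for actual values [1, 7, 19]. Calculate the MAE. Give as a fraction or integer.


MAE = (1/3) * (|1-9|=8 + |7-25|=18 + |19-11|=8). Sum = 34. MAE = 34/3.

34/3


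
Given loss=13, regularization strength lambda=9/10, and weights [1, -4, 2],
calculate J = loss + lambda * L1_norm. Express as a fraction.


L1 norm = sum(|w|) = 7. J = 13 + 9/10 * 7 = 193/10.

193/10


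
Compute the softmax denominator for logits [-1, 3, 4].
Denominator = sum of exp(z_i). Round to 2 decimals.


Denom = e^-1=0.3679 + e^3=20.0855 + e^4=54.5982. Sum = 75.0516, which rounds to 75.05.

75.05


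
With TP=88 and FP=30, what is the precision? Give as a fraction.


Precision = TP / (TP + FP) = 88 / 118 = 44/59.

44/59


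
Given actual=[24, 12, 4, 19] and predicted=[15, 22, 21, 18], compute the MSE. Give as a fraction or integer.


MSE = (1/4) * ((24-15)^2=81 + (12-22)^2=100 + (4-21)^2=289 + (19-18)^2=1). Sum = 471. MSE = 471/4.

471/4


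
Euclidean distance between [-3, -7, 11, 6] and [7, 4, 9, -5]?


d = sqrt(sum of squared differences). (-3-7)^2=100, (-7-4)^2=121, (11-9)^2=4, (6--5)^2=121. Sum = 346.

sqrt(346)


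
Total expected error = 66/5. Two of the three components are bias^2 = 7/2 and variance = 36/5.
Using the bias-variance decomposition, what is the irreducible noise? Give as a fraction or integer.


Total error = bias^2 + variance + irreducible noise. So irreducible noise = 66/5 - 7/2 - 36/5 = 5/2.

5/2


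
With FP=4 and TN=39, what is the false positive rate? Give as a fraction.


FPR = FP / (FP + TN) = 4 / 43 = 4/43.

4/43


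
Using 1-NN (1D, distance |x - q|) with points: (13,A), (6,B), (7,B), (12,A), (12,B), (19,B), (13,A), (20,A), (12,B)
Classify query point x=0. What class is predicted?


Distances: |13-0|=13, |6-0|=6, |7-0|=7, |12-0|=12, |12-0|=12, |19-0|=19, |13-0|=13, |20-0|=20, |12-0|=12. 1 nearest: (6,B). Counts: {'B': 1}. Majority class: B.

B


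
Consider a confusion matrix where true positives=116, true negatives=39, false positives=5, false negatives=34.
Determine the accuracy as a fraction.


Accuracy = (TP + TN) / (TP + TN + FP + FN) = (116 + 39) / 194 = 155/194.

155/194


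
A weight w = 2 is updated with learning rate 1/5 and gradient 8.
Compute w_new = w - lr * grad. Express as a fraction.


w_new = 2 - 1/5 * 8 = 2 - 8/5 = 2/5.

2/5


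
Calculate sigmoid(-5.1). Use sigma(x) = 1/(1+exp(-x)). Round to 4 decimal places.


sigma(-5.1) = 1/(1+e^(5.1)) = 1/(1+164.021907) = 1/165.021907 = 0.0061.

0.0061


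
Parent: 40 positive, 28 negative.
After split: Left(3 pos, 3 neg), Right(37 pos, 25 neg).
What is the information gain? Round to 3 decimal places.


H(parent) = 0.9774. H(left) = 1.0000, H(right) = 0.9728. Weighted = (6/68)*1.0000 + (62/68)*0.9728 = 0.9752. IG = 0.9774 - 0.9752 = 0.0022, which rounds to 0.002.

0.002


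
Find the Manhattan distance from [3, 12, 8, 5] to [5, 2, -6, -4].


d = sum of absolute differences: |3-5|=2 + |12-2|=10 + |8--6|=14 + |5--4|=9 = 35.

35


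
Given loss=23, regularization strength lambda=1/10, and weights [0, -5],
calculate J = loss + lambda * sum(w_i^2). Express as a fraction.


L2 sq norm = sum(w^2) = 25. J = 23 + 1/10 * 25 = 51/2.

51/2


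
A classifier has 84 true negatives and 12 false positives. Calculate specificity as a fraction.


Specificity = TN / (TN + FP) = 84 / 96 = 7/8.

7/8


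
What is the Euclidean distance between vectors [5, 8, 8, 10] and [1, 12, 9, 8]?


d = sqrt(sum of squared differences). (5-1)^2=16, (8-12)^2=16, (8-9)^2=1, (10-8)^2=4. Sum = 37.

sqrt(37)


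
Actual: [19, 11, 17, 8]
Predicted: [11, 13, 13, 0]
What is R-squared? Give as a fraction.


Mean(y) = 55/4. SS_res = 148. SS_tot = 315/4. R^2 = 1 - 148/(315/4) = -277/315.

-277/315


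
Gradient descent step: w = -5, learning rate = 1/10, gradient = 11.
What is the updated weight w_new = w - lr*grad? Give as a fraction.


w_new = -5 - 1/10 * 11 = -5 - 11/10 = -61/10.

-61/10


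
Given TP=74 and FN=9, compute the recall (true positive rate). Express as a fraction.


Recall = TP / (TP + FN) = 74 / 83 = 74/83.

74/83


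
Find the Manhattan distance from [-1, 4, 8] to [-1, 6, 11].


d = sum of absolute differences: |-1--1|=0 + |4-6|=2 + |8-11|=3 = 5.

5


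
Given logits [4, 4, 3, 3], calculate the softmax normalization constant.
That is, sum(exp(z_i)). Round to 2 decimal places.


Denom = e^4=54.5982 + e^4=54.5982 + e^3=20.0855 + e^3=20.0855. Sum = 149.3674, which rounds to 149.37.

149.37


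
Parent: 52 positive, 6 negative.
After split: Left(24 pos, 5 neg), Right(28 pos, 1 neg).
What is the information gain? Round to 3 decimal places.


H(parent) = 0.4798. H(left) = 0.6632, H(right) = 0.2164. Weighted = (29/58)*0.6632 + (29/58)*0.2164 = 0.4398. IG = 0.4798 - 0.4398 = 0.0400, which rounds to 0.040.

0.040


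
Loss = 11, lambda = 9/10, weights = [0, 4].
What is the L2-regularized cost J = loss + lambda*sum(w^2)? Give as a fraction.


L2 sq norm = sum(w^2) = 16. J = 11 + 9/10 * 16 = 127/5.

127/5


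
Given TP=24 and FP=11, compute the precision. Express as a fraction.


Precision = TP / (TP + FP) = 24 / 35 = 24/35.

24/35


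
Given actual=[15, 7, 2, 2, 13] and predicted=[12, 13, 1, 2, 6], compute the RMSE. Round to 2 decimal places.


MSE = 19.0000. RMSE = sqrt(19.0000) = 4.36.

4.36


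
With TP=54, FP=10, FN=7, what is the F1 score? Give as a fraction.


Precision = 54/64 = 27/32. Recall = 54/61 = 54/61. F1 = 2*P*R/(P+R) = 108/125.

108/125


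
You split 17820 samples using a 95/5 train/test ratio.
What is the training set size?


Test set = 17820 * 5% = 891. Training set = 17820 - 891 = 16929.

16929


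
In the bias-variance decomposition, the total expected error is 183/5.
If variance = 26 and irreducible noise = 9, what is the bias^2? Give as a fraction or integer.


Total error = bias^2 + variance + irreducible noise. So bias^2 = 183/5 - 26 - 9 = 8/5.

8/5


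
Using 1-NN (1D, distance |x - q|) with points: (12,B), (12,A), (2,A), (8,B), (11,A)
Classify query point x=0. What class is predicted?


Distances: |12-0|=12, |12-0|=12, |2-0|=2, |8-0|=8, |11-0|=11. 1 nearest: (2,A). Counts: {'A': 1}. Majority class: A.

A


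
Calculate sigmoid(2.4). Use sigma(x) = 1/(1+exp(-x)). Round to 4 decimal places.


sigma(2.4) = 1/(1+e^(-2.4)) = 1/(1+0.090718) = 1/1.090718 = 0.9168.

0.9168


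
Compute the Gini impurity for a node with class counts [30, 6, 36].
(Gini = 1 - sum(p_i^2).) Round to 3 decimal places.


Total = 72. Proportions: 30/72, 6/72, 36/72. sum(p_i^2) = 0.4306. Gini = 1 - 0.4306 = 0.5694, which rounds to 0.569.

0.569


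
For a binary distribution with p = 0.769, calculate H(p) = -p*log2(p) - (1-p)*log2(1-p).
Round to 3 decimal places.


H = -0.769*log2(0.769) - 0.231*log2(0.231) = 0.780.

0.780


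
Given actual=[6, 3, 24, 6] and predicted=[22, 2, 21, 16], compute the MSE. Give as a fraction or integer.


MSE = (1/4) * ((6-22)^2=256 + (3-2)^2=1 + (24-21)^2=9 + (6-16)^2=100). Sum = 366. MSE = 183/2.

183/2


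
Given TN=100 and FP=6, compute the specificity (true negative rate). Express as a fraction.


Specificity = TN / (TN + FP) = 100 / 106 = 50/53.

50/53


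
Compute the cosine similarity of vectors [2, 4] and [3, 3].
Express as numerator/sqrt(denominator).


dot = 18. |a|^2 = 20, |b|^2 = 18. cos = 18/sqrt(360).

18/sqrt(360)


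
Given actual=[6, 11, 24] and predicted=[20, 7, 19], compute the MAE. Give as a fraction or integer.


MAE = (1/3) * (|6-20|=14 + |11-7|=4 + |24-19|=5). Sum = 23. MAE = 23/3.

23/3


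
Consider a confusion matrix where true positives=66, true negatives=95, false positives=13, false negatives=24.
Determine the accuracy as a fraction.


Accuracy = (TP + TN) / (TP + TN + FP + FN) = (66 + 95) / 198 = 161/198.

161/198


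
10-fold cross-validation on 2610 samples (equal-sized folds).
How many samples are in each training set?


Each validation fold has 2610/10 = 261 samples. Training set = 2610 - 261 = 2349.

2349


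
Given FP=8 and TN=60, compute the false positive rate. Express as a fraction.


FPR = FP / (FP + TN) = 8 / 68 = 2/17.

2/17


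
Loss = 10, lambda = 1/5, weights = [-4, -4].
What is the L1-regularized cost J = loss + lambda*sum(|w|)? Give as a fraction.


L1 norm = sum(|w|) = 8. J = 10 + 1/5 * 8 = 58/5.

58/5


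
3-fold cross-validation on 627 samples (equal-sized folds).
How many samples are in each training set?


Each validation fold has 627/3 = 209 samples. Training set = 627 - 209 = 418.

418


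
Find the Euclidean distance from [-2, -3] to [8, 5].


d = sqrt(sum of squared differences). (-2-8)^2=100, (-3-5)^2=64. Sum = 164.

sqrt(164)


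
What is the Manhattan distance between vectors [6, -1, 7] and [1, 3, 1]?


d = sum of absolute differences: |6-1|=5 + |-1-3|=4 + |7-1|=6 = 15.

15


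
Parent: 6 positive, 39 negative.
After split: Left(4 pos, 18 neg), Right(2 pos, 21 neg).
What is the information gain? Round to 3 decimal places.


H(parent) = 0.5665. H(left) = 0.6840, H(right) = 0.4262. Weighted = (22/45)*0.6840 + (23/45)*0.4262 = 0.5522. IG = 0.5665 - 0.5522 = 0.0143, which rounds to 0.014.

0.014


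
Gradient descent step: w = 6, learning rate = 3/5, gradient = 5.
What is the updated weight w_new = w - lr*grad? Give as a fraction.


w_new = 6 - 3/5 * 5 = 6 - 3 = 3.

3


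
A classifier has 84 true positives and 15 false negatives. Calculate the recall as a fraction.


Recall = TP / (TP + FN) = 84 / 99 = 28/33.

28/33


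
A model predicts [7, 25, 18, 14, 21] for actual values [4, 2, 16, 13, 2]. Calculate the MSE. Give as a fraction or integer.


MSE = (1/5) * ((4-7)^2=9 + (2-25)^2=529 + (16-18)^2=4 + (13-14)^2=1 + (2-21)^2=361). Sum = 904. MSE = 904/5.

904/5


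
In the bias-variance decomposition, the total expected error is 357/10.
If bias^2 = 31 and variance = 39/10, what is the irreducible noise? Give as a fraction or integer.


Total error = bias^2 + variance + irreducible noise. So irreducible noise = 357/10 - 31 - 39/10 = 4/5.

4/5


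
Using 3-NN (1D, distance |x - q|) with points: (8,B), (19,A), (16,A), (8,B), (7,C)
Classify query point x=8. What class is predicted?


Distances: |8-8|=0, |19-8|=11, |16-8|=8, |8-8|=0, |7-8|=1. 3 nearest: (8,B), (8,B), (7,C). Counts: {'B': 2, 'C': 1}. Majority class: B.

B


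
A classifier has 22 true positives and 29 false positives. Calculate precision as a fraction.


Precision = TP / (TP + FP) = 22 / 51 = 22/51.

22/51


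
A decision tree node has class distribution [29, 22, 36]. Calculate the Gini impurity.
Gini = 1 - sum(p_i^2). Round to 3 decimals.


Total = 87. Proportions: 29/87, 22/87, 36/87. sum(p_i^2) = 0.3463. Gini = 1 - 0.3463 = 0.6537, which rounds to 0.654.

0.654


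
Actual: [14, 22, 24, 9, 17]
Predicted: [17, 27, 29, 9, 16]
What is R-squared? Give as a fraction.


Mean(y) = 86/5. SS_res = 60. SS_tot = 734/5. R^2 = 1 - 60/(734/5) = 217/367.

217/367


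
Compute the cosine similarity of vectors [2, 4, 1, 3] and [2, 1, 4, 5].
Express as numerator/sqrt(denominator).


dot = 27. |a|^2 = 30, |b|^2 = 46. cos = 27/sqrt(1380).

27/sqrt(1380)


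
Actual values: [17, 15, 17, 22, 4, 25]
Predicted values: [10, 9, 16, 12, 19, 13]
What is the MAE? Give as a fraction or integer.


MAE = (1/6) * (|17-10|=7 + |15-9|=6 + |17-16|=1 + |22-12|=10 + |4-19|=15 + |25-13|=12). Sum = 51. MAE = 17/2.

17/2


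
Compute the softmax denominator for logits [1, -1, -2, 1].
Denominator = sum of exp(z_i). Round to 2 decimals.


Denom = e^1=2.7183 + e^-1=0.3679 + e^-2=0.1353 + e^1=2.7183. Sum = 5.9398, which rounds to 5.94.

5.94


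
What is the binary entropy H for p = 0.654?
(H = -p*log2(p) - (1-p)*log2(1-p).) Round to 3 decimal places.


H = -0.654*log2(0.654) - 0.346*log2(0.346) = 0.930.

0.930


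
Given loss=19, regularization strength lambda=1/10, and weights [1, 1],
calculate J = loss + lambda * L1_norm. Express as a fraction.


L1 norm = sum(|w|) = 2. J = 19 + 1/10 * 2 = 96/5.

96/5


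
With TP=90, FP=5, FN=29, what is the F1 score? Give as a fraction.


Precision = 90/95 = 18/19. Recall = 90/119 = 90/119. F1 = 2*P*R/(P+R) = 90/107.

90/107


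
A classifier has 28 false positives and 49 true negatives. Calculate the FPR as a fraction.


FPR = FP / (FP + TN) = 28 / 77 = 4/11.

4/11


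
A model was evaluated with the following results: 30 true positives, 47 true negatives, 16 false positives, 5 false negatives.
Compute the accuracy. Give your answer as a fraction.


Accuracy = (TP + TN) / (TP + TN + FP + FN) = (30 + 47) / 98 = 11/14.

11/14


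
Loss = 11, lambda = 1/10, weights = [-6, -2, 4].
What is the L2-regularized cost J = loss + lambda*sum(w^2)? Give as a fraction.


L2 sq norm = sum(w^2) = 56. J = 11 + 1/10 * 56 = 83/5.

83/5


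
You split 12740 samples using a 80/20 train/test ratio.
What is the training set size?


Test set = 12740 * 20% = 2548. Training set = 12740 - 2548 = 10192.

10192


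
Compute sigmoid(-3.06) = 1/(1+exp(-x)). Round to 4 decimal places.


sigma(-3.06) = 1/(1+e^(3.06)) = 1/(1+21.327557) = 1/22.327557 = 0.0448.

0.0448


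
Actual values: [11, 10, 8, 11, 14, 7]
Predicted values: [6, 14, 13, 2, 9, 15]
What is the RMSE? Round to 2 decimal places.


MSE = 39.3333. RMSE = sqrt(39.3333) = 6.27.

6.27


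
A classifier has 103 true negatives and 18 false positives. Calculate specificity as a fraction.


Specificity = TN / (TN + FP) = 103 / 121 = 103/121.

103/121


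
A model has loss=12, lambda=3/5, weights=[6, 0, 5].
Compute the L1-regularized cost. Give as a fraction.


L1 norm = sum(|w|) = 11. J = 12 + 3/5 * 11 = 93/5.

93/5


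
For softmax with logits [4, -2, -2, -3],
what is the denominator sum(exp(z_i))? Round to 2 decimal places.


Denom = e^4=54.5982 + e^-2=0.1353 + e^-2=0.1353 + e^-3=0.0498. Sum = 54.9186, which rounds to 54.92.

54.92


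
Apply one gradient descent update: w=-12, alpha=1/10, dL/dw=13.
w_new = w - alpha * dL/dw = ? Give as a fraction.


w_new = -12 - 1/10 * 13 = -12 - 13/10 = -133/10.

-133/10


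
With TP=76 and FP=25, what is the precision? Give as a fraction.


Precision = TP / (TP + FP) = 76 / 101 = 76/101.

76/101


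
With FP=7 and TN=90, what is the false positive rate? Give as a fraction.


FPR = FP / (FP + TN) = 7 / 97 = 7/97.

7/97


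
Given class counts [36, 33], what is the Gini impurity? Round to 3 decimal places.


Total = 69. Proportions: 36/69, 33/69. sum(p_i^2) = 0.5009. Gini = 1 - 0.5009 = 0.4991, which rounds to 0.499.

0.499


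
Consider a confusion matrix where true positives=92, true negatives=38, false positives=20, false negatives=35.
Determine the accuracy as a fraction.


Accuracy = (TP + TN) / (TP + TN + FP + FN) = (92 + 38) / 185 = 26/37.

26/37


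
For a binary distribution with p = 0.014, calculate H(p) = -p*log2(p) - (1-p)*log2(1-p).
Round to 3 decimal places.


H = -0.014*log2(0.014) - 0.986*log2(0.986) = 0.106.

0.106


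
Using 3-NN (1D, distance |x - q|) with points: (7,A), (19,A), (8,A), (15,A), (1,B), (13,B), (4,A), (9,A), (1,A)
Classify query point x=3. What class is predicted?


Distances: |7-3|=4, |19-3|=16, |8-3|=5, |15-3|=12, |1-3|=2, |13-3|=10, |4-3|=1, |9-3|=6, |1-3|=2. 3 nearest: (4,A), (1,A), (1,B). Counts: {'A': 2, 'B': 1}. Majority class: A.

A


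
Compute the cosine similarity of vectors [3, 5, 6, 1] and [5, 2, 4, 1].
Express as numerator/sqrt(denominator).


dot = 50. |a|^2 = 71, |b|^2 = 46. cos = 50/sqrt(3266).

50/sqrt(3266)


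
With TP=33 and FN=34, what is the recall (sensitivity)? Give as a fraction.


Recall = TP / (TP + FN) = 33 / 67 = 33/67.

33/67


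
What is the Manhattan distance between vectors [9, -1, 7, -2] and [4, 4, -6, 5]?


d = sum of absolute differences: |9-4|=5 + |-1-4|=5 + |7--6|=13 + |-2-5|=7 = 30.

30


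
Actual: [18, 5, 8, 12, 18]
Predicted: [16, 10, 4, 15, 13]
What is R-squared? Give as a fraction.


Mean(y) = 61/5. SS_res = 79. SS_tot = 684/5. R^2 = 1 - 79/(684/5) = 289/684.

289/684


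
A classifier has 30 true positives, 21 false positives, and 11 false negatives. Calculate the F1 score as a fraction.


Precision = 30/51 = 10/17. Recall = 30/41 = 30/41. F1 = 2*P*R/(P+R) = 15/23.

15/23


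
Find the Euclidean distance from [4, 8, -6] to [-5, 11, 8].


d = sqrt(sum of squared differences). (4--5)^2=81, (8-11)^2=9, (-6-8)^2=196. Sum = 286.

sqrt(286)


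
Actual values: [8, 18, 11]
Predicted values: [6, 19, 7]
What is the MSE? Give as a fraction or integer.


MSE = (1/3) * ((8-6)^2=4 + (18-19)^2=1 + (11-7)^2=16). Sum = 21. MSE = 7.

7


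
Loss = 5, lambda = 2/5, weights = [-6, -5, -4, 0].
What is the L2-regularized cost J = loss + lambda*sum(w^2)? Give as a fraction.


L2 sq norm = sum(w^2) = 77. J = 5 + 2/5 * 77 = 179/5.

179/5


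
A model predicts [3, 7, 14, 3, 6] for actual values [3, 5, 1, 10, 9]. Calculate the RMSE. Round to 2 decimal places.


MSE = 46.2000. RMSE = sqrt(46.2000) = 6.80.

6.80


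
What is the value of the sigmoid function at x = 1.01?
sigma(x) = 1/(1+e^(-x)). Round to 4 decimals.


sigma(1.01) = 1/(1+e^(-1.01)) = 1/(1+0.364219) = 1/1.364219 = 0.7330.

0.7330


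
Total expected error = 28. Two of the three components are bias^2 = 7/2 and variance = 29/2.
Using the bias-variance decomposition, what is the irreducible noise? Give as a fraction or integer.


Total error = bias^2 + variance + irreducible noise. So irreducible noise = 28 - 7/2 - 29/2 = 10.

10


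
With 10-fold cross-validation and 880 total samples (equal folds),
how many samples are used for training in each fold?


Each validation fold has 880/10 = 88 samples. Training set = 880 - 88 = 792.

792


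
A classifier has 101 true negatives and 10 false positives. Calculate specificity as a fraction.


Specificity = TN / (TN + FP) = 101 / 111 = 101/111.

101/111


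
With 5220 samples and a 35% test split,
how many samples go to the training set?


Test set = 5220 * 35% = 1827. Training set = 5220 - 1827 = 3393.

3393


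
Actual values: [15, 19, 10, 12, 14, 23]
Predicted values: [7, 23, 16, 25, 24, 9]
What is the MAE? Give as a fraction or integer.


MAE = (1/6) * (|15-7|=8 + |19-23|=4 + |10-16|=6 + |12-25|=13 + |14-24|=10 + |23-9|=14). Sum = 55. MAE = 55/6.

55/6


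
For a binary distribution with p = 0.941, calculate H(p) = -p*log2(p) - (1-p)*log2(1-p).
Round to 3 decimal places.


H = -0.941*log2(0.941) - 0.059*log2(0.059) = 0.323.

0.323


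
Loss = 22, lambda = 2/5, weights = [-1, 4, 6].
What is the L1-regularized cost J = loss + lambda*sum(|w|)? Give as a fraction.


L1 norm = sum(|w|) = 11. J = 22 + 2/5 * 11 = 132/5.

132/5


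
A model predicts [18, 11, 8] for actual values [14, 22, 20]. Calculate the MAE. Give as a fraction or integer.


MAE = (1/3) * (|14-18|=4 + |22-11|=11 + |20-8|=12). Sum = 27. MAE = 9.

9


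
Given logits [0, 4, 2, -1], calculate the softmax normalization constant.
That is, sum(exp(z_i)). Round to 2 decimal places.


Denom = e^0=1.0000 + e^4=54.5982 + e^2=7.3891 + e^-1=0.3679. Sum = 63.3552, which rounds to 63.36.

63.36


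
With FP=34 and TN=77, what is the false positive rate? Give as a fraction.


FPR = FP / (FP + TN) = 34 / 111 = 34/111.

34/111


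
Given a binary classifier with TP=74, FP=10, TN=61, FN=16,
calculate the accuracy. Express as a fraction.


Accuracy = (TP + TN) / (TP + TN + FP + FN) = (74 + 61) / 161 = 135/161.

135/161


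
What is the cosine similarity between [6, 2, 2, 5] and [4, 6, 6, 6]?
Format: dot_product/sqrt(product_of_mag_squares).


dot = 78. |a|^2 = 69, |b|^2 = 124. cos = 78/sqrt(8556).

78/sqrt(8556)


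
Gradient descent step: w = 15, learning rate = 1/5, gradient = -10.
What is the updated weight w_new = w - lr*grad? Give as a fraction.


w_new = 15 - 1/5 * -10 = 15 - -2 = 17.

17


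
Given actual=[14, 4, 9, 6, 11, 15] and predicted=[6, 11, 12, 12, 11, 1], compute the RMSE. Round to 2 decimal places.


MSE = 59.0000. RMSE = sqrt(59.0000) = 7.68.

7.68


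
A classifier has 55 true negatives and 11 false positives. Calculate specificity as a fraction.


Specificity = TN / (TN + FP) = 55 / 66 = 5/6.

5/6


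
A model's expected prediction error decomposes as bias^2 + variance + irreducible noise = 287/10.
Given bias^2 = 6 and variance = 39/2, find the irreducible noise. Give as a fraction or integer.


Total error = bias^2 + variance + irreducible noise. So irreducible noise = 287/10 - 6 - 39/2 = 16/5.

16/5


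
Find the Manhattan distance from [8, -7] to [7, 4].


d = sum of absolute differences: |8-7|=1 + |-7-4|=11 = 12.

12


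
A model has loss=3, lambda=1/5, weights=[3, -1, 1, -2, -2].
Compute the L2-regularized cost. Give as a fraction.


L2 sq norm = sum(w^2) = 19. J = 3 + 1/5 * 19 = 34/5.

34/5


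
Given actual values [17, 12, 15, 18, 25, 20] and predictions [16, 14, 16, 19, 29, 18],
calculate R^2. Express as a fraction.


Mean(y) = 107/6. SS_res = 27. SS_tot = 593/6. R^2 = 1 - 27/(593/6) = 431/593.

431/593


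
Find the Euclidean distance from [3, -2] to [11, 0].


d = sqrt(sum of squared differences). (3-11)^2=64, (-2-0)^2=4. Sum = 68.

sqrt(68)


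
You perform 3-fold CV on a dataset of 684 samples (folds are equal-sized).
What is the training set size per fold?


Each validation fold has 684/3 = 228 samples. Training set = 684 - 228 = 456.

456


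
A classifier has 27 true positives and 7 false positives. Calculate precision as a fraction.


Precision = TP / (TP + FP) = 27 / 34 = 27/34.

27/34


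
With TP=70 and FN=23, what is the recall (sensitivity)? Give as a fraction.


Recall = TP / (TP + FN) = 70 / 93 = 70/93.

70/93


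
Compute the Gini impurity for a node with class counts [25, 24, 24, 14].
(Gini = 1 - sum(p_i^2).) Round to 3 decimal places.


Total = 87. Proportions: 25/87, 24/87, 24/87, 14/87. sum(p_i^2) = 0.2607. Gini = 1 - 0.2607 = 0.7393, which rounds to 0.739.

0.739


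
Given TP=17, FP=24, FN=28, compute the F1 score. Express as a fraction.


Precision = 17/41 = 17/41. Recall = 17/45 = 17/45. F1 = 2*P*R/(P+R) = 17/43.

17/43


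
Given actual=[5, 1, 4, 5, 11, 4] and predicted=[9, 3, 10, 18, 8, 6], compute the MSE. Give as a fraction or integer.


MSE = (1/6) * ((5-9)^2=16 + (1-3)^2=4 + (4-10)^2=36 + (5-18)^2=169 + (11-8)^2=9 + (4-6)^2=4). Sum = 238. MSE = 119/3.

119/3


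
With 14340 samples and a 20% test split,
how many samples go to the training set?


Test set = 14340 * 20% = 2868. Training set = 14340 - 2868 = 11472.

11472


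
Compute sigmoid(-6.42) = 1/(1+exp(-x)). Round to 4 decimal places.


sigma(-6.42) = 1/(1+e^(6.42)) = 1/(1+614.003114) = 1/615.003114 = 0.0016.

0.0016


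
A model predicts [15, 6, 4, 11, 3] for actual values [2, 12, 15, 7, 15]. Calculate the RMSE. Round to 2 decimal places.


MSE = 97.2000. RMSE = sqrt(97.2000) = 9.86.

9.86


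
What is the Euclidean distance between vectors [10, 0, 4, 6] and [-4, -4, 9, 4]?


d = sqrt(sum of squared differences). (10--4)^2=196, (0--4)^2=16, (4-9)^2=25, (6-4)^2=4. Sum = 241.

sqrt(241)


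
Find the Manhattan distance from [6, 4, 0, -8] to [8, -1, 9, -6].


d = sum of absolute differences: |6-8|=2 + |4--1|=5 + |0-9|=9 + |-8--6|=2 = 18.

18


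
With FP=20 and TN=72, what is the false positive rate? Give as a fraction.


FPR = FP / (FP + TN) = 20 / 92 = 5/23.

5/23


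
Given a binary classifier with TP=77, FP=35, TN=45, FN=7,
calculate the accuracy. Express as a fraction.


Accuracy = (TP + TN) / (TP + TN + FP + FN) = (77 + 45) / 164 = 61/82.

61/82


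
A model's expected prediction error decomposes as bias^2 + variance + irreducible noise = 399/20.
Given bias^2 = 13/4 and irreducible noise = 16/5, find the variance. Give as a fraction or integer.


Total error = bias^2 + variance + irreducible noise. So variance = 399/20 - 13/4 - 16/5 = 27/2.

27/2


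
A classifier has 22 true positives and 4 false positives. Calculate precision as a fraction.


Precision = TP / (TP + FP) = 22 / 26 = 11/13.

11/13


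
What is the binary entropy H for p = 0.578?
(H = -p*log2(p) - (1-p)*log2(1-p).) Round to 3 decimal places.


H = -0.578*log2(0.578) - 0.422*log2(0.422) = 0.982.

0.982


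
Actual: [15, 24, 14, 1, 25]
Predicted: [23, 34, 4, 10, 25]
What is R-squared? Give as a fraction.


Mean(y) = 79/5. SS_res = 345. SS_tot = 1874/5. R^2 = 1 - 345/(1874/5) = 149/1874.

149/1874


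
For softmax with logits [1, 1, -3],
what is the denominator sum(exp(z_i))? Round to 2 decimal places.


Denom = e^1=2.7183 + e^1=2.7183 + e^-3=0.0498. Sum = 5.4864, which rounds to 5.49.

5.49


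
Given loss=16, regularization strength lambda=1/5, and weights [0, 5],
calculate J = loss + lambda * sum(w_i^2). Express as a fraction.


L2 sq norm = sum(w^2) = 25. J = 16 + 1/5 * 25 = 21.

21


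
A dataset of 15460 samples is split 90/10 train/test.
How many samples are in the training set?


Test set = 15460 * 10% = 1546. Training set = 15460 - 1546 = 13914.

13914
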